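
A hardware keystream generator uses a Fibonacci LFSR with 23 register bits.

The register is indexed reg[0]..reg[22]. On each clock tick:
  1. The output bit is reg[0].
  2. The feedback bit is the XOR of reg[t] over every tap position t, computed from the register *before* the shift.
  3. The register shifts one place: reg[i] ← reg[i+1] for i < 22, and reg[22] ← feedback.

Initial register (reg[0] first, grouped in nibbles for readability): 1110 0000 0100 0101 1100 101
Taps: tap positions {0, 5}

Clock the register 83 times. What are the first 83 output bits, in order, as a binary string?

11100000010001011100101111010001111110010110001111011101101010100011000011010001110

tick  register→output (feedback)
  0  11100000010001011100101→1 (1)
  1  11000000100010111001011→1 (1)
  2  10000001000101110010111→1 (1)
  3  00000010001011100101111→0 (0)
  4  00000100010111001011110→0 (1)
  5  00001000101110010111101→0 (0)
  6  00010001011100101111010→0 (0)
  7  00100010111001011110100→0 (0)
  8  01000101110010111101000→0 (1)
  9  10001011100101111010001→1 (1)
 10  00010111001011110100011→0 (1)
 11  00101110010111101000111→0 (1)
 12  01011100101111010001111→0 (1)
 13  10111001011110100011111→1 (1)
 14  01110010111101000111111→0 (0)
 15  11100101111010001111110→1 (0)
 16  11001011110100011111100→1 (1)
 17  10010111101000111111001→1 (0)
 18  00101111010001111110010→0 (1)
 19  01011110100011111100101→0 (1)
 20  10111101000111111001011→1 (0)
 21  01111010001111110010110→0 (0)
 22  11110100011111100101100→1 (0)
 23  11101000111111001011000→1 (1)
 24  11010001111110010110001→1 (1)
 25  10100011111100101100011→1 (1)
 26  01000111111001011000111→0 (1)
 27  10001111110010110001111→1 (0)
 28  00011111100101100011110→0 (1)
 29  00111111001011000111101→0 (1)
 30  01111110010110001111011→0 (1)
 31  11111100101100011110111→1 (0)
 32  11111001011000111101110→1 (1)
 33  11110010110001111011101→1 (1)
 34  11100101100011110111011→1 (0)
 35  11001011000111101110110→1 (1)
 36  10010110001111011101101→1 (0)
 37  00101100011110111011010→0 (1)
 38  01011000111101110110101→0 (0)
 39  10110001111011101101010→1 (1)
 40  01100011110111011010101→0 (0)
 41  11000111101110110101010→1 (0)
 42  10001111011101101010100→1 (0)
 43  00011110111011010101000→0 (1)
 44  00111101110110101010001→0 (1)
 45  01111011101101010100011→0 (0)
 46  11110111011010101000110→1 (0)
 47  11101110110101010001100→1 (0)
 48  11011101101010100011000→1 (0)
 49  10111011010101000110000→1 (1)
 50  01110110101010001100001→0 (1)
 51  11101101010100011000011→1 (0)
 52  11011010101000110000110→1 (1)
 53  10110101010001100001101→1 (0)
 54  01101010100011000011010→0 (0)
 55  11010101000110000110100→1 (0)
 56  10101010001100001101000→1 (1)
 57  01010100011000011010001→0 (1)
 58  10101000110000110100011→1 (1)
 59  01010001100001101000111→0 (0)
 60  10100011000011010001110→1 (1)
 61  01000110000110100011101→0 (1)
 62  10001100001101000111011→1 (0)
 63  00011000011010001110110→0 (0)
 64  00110000110100011101100→0 (0)
 65  01100001101000111011000→0 (0)
 66  11000011010001110110000→1 (1)
 67  10000110100011101100001→1 (0)
 68  00001101000111011000010→0 (1)
 69  00011010001110110000101→0 (0)
 70  00110100011101100001010→0 (1)
 71  01101000111011000010101→0 (0)
 72  11010001110110000101010→1 (1)
 73  10100011101100001010101→1 (1)
 74  01000111011000010101011→0 (1)
 75  10001110110000101010111→1 (0)
 76  00011101100001010101110→0 (1)
 77  00111011000010101011101→0 (0)
 78  01110110000101010111010→0 (1)
 79  11101100001010101110101→1 (0)
 80  11011000010101011101010→1 (1)
 81  10110000101010111010101→1 (1)
 82  01100001010101110101011→0 (0)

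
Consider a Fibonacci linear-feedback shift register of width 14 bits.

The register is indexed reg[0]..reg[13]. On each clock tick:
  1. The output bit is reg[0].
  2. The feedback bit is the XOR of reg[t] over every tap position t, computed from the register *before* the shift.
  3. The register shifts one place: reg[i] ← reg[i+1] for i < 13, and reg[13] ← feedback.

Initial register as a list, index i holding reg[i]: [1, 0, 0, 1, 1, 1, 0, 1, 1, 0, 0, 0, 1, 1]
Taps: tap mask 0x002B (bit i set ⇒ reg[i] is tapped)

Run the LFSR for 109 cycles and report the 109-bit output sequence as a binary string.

tick  register→output (feedback)
  0  10011101100011→1 (1)
  1  00111011000111→0 (1)
  2  01110110001111→0 (1)
  3  11101100011111→1 (1)
  4  11011000111111→1 (1)
  5  10110001111111→1 (0)
  6  01100011111110→0 (1)
  7  11000111111101→1 (1)
  8  10001111111011→1 (0)
  9  00011111110110→0 (0)
 10  00111111101100→0 (0)
 11  01111111011000→0 (1)
 12  11111110110001→1 (0)
 13  11111101100010→1 (0)
 14  11111011000100→1 (1)
 15  11110110001001→1 (0)
 16  11101100010010→1 (1)
 17  11011000100101→1 (1)
 18  10110001001011→1 (0)
 19  01100010010110→0 (1)
 20  11000100101101→1 (1)
 21  10001001011011→1 (1)
 22  00010010110111→0 (1)
 23  00100101101111→0 (1)
 24  01001011011111→0 (1)
 25  10010110111111→1 (1)
 26  00101101111111→0 (1)
 27  01011011111111→0 (0)
 28  10110111111110→1 (1)
 29  01101111111101→0 (0)
 30  11011111111010→1 (0)
 31  10111111110100→1 (1)
 32  01111111101001→0 (1)
 33  11111111010011→1 (0)
 34  11111110100110→1 (0)
 35  11111101001100→1 (0)
 36  11111010011000→1 (1)
 37  11110100110001→1 (0)
 38  11101001100010→1 (0)
 39  11010011000100→1 (1)
 40  10100110001001→1 (0)
 41  01001100010010→0 (0)
 42  10011000100100→1 (0)
 43  00110001001000→0 (1)
 44  01100010010001→0 (1)
 45  11000100100011→1 (1)
 46  10001001000111→1 (1)
 47  00010010001111→0 (1)
 48  00100100011111→0 (1)
 49  01001000111111→0 (1)
 50  10010001111111→1 (0)
 51  00100011111110→0 (0)
 52  01000111111100→0 (0)
 53  10001111111000→1 (0)
 54  00011111110000→0 (0)
 55  00111111100000→0 (0)
 56  01111111000000→0 (1)
 57  11111110000001→1 (0)
 58  11111100000010→1 (0)
 59  11111000000100→1 (1)
 60  11110000001001→1 (1)
 61  11100000010011→1 (0)
 62  11000000100110→1 (0)
 63  10000001001100→1 (1)
 64  00000010011001→0 (0)
 65  00000100110010→0 (1)
 66  00001001100101→0 (0)
 67  00010011001010→0 (1)
 68  00100110010101→0 (1)
 69  01001100101011→0 (0)
 70  10011001010110→1 (0)
 71  00110010101100→0 (1)
 72  01100101011001→0 (0)
 73  11001010110010→1 (0)
 74  10010101100100→1 (1)
 75  00101011001001→0 (0)
 76  01010110010010→0 (1)
 77  10101100100101→1 (0)
 78  01011001001010→0 (0)
 79  10110010010100→1 (0)
 80  01100100101000→0 (0)
 81  11001001010000→1 (0)
 82  10010010100000→1 (0)
 83  00100101000000→0 (1)
 84  01001010000001→0 (1)
 85  10010100000011→1 (1)
 86  00101000000111→0 (0)
 87  01010000001110→0 (0)
 88  10100000011100→1 (1)
 89  01000000111001→0 (1)
 90  10000001110011→1 (1)
 91  00000011100111→0 (0)
 92  00000111001110→0 (1)
 93  00001110011101→0 (1)
 94  00011100111011→0 (0)
 95  00111001110110→0 (1)
 96  01110011101101→0 (0)
 97  11100111011010→1 (1)
 98  11001110110101→1 (1)
 99  10011101101011→1 (1)
100  00111011010111→0 (1)
101  01110110101111→0 (1)
102  11101101011111→1 (1)
103  11011010111111→1 (1)
104  10110101111111→1 (1)
105  01101011111111→0 (1)
106  11010111111111→1 (0)
107  10101111111110→1 (0)
108  01011111111100→0 (1)

1001110110001111111011000100101101111111101001100010010001111111000000100110010101100100101000000111001110110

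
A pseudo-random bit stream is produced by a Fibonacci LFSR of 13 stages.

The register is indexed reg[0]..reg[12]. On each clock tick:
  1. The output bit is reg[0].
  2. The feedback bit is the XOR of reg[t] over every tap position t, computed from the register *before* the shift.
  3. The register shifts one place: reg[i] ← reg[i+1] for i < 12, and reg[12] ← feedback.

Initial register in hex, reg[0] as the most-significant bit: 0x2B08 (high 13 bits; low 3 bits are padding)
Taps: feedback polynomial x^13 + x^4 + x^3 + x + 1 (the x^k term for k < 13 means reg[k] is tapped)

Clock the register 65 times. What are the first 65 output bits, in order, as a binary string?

k : reg_k → out_k, fb_k
0: 0010101100001 → 0, fb=1
1: 0101011000011 → 0, fb=0
2: 1010110000110 → 1, fb=0
3: 0101100001100 → 0, fb=1
4: 1011000011001 → 1, fb=0
5: 0110000110010 → 0, fb=1
6: 1100001100101 → 1, fb=0
7: 1000011001010 → 1, fb=1
8: 0000110010101 → 0, fb=1
9: 0001100101011 → 0, fb=0
10: 0011001010110 → 0, fb=1
11: 0110010101101 → 0, fb=1
12: 1100101011011 → 1, fb=1
13: 1001010110111 → 1, fb=0
14: 0010101101110 → 0, fb=1
15: 0101011011101 → 0, fb=0
16: 1010110111010 → 1, fb=0
17: 0101101110100 → 0, fb=1
18: 1011011101001 → 1, fb=0
19: 0110111010010 → 0, fb=0
20: 1101110100100 → 1, fb=0
21: 1011101001000 → 1, fb=1
22: 0111010010001 → 0, fb=0
23: 1110100100010 → 1, fb=1
24: 1101001000101 → 1, fb=1
25: 1010010001011 → 1, fb=1
26: 0100100010111 → 0, fb=0
27: 1001000101110 → 1, fb=0
28: 0010001011100 → 0, fb=0
29: 0100010111000 → 0, fb=1
30: 1000101110001 → 1, fb=0
31: 0001011100010 → 0, fb=1
32: 0010111000101 → 0, fb=1
33: 0101110001011 → 0, fb=1
34: 1011100010111 → 1, fb=1
35: 0111000101111 → 0, fb=0
36: 1110001011110 → 1, fb=0
37: 1100010111100 → 1, fb=0
38: 1000101111000 → 1, fb=0
39: 0001011110000 → 0, fb=1
40: 0010111100001 → 0, fb=1
41: 0101111000011 → 0, fb=1
42: 1011110000111 → 1, fb=1
43: 0111100001111 → 0, fb=1
44: 1111000011111 → 1, fb=1
45: 1110000111111 → 1, fb=0
46: 1100001111110 → 1, fb=0
47: 1000011111100 → 1, fb=1
48: 0000111111001 → 0, fb=1
49: 0001111110011 → 0, fb=0
50: 0011111100110 → 0, fb=0
51: 0111111001100 → 0, fb=1
52: 1111110011001 → 1, fb=0
53: 1111100110010 → 1, fb=0
54: 1111001100100 → 1, fb=1
55: 1110011001001 → 1, fb=0
56: 1100110010010 → 1, fb=1
57: 1001100100101 → 1, fb=1
58: 0011001001011 → 0, fb=1
59: 0110010010111 → 0, fb=1
60: 1100100101111 → 1, fb=1
61: 1001001011111 → 1, fb=0
62: 0010010111110 → 0, fb=0
63: 0100101111100 → 0, fb=0
64: 1001011111000 → 1, fb=0

00101011000011001010110111010010001011100010111100001111110011001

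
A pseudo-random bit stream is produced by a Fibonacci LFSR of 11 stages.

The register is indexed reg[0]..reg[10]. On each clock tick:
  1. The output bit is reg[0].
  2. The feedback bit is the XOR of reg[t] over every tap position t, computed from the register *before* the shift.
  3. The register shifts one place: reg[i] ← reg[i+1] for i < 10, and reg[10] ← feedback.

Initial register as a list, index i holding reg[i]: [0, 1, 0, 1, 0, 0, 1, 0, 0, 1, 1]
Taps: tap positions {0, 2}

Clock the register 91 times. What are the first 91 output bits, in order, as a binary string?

tick  register→output (feedback)
  0  01010010011→0 (0)
  1  10100100110→1 (0)
  2  01001001100→0 (0)
  3  10010011000→1 (1)
  4  00100110001→0 (1)
  5  01001100011→0 (0)
  6  10011000110→1 (1)
  7  00110001101→0 (1)
  8  01100011011→0 (1)
  9  11000110111→1 (1)
 10  10001101111→1 (1)
 11  00011011111→0 (0)
 12  00110111110→0 (1)
 13  01101111101→0 (1)
 14  11011111011→1 (1)
 15  10111110111→1 (0)
 16  01111101110→0 (1)
 17  11111011101→1 (0)
 18  11110111010→1 (0)
 19  11101110100→1 (0)
 20  11011101000→1 (1)
 21  10111010001→1 (0)
 22  01110100010→0 (1)
 23  11101000101→1 (0)
 24  11010001010→1 (1)
 25  10100010101→1 (0)
 26  01000101010→0 (0)
 27  10001010100→1 (1)
 28  00010101001→0 (0)
 29  00101010010→0 (1)
 30  01010100101→0 (0)
 31  10101001010→1 (0)
 32  01010010100→0 (0)
 33  10100101000→1 (0)
 34  01001010000→0 (0)
 35  10010100000→1 (1)
 36  00101000001→0 (1)
 37  01010000011→0 (0)
 38  10100000110→1 (0)
 39  01000001100→0 (0)
 40  10000011000→1 (1)
 41  00000110001→0 (0)
 42  00001100010→0 (0)
 43  00011000100→0 (0)
 44  00110001000→0 (1)
 45  01100010001→0 (1)
 46  11000100011→1 (1)
 47  10001000111→1 (1)
 48  00010001111→0 (0)
 49  00100011110→0 (1)
 50  01000111101→0 (0)
 51  10001111010→1 (1)
 52  00011110101→0 (0)
 53  00111101010→0 (1)
 54  01111010101→0 (1)
 55  11110101011→1 (0)
 56  11101010110→1 (0)
 57  11010101100→1 (1)
 58  10101011001→1 (0)
 59  01010110010→0 (0)
 60  10101100100→1 (0)
 61  01011001000→0 (0)
 62  10110010000→1 (0)
 63  01100100000→0 (1)
 64  11001000001→1 (1)
 65  10010000011→1 (1)
 66  00100000111→0 (1)
 67  01000001111→0 (0)
 68  10000011110→1 (1)
 69  00000111101→0 (0)
 70  00001111010→0 (0)
 71  00011110100→0 (0)
 72  00111101000→0 (1)
 73  01111010001→0 (1)
 74  11110100011→1 (0)
 75  11101000110→1 (0)
 76  11010001100→1 (1)
 77  10100011001→1 (0)
 78  01000110010→0 (0)
 79  10001100100→1 (1)
 80  00011001001→0 (0)
 81  00110010010→0 (1)
 82  01100100101→0 (1)
 83  11001001011→1 (1)
 84  10010010111→1 (1)
 85  00100101111→0 (1)
 86  01001011111→0 (0)
 87  10010111110→1 (1)
 88  00101111101→0 (1)
 89  01011111011→0 (0)
 90  10111110110→1 (0)

0101001001100011011111011101000101010010100000110001000111101010110010000011110100011001001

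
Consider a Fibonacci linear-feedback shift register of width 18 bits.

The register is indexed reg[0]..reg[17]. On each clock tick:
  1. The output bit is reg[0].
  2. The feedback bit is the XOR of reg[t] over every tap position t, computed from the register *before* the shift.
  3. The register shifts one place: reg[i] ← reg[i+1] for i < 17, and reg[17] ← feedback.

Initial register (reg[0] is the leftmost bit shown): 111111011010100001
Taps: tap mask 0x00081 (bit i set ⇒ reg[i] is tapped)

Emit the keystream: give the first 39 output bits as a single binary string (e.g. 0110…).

111111011010100001001010011000110101111

tick  register→output (feedback)
  0  111111011010100001→1 (0)
  1  111110110101000010→1 (0)
  2  111101101010000100→1 (1)
  3  111011010100001001→1 (0)
  4  110110101000010010→1 (1)
  5  101101010000100101→1 (0)
  6  011010100001001010→0 (0)
  7  110101000010010100→1 (1)
  8  101010000100101001→1 (1)
  9  010100001001010011→0 (0)
 10  101000010010100110→1 (0)
 11  010000100101001100→0 (0)
 12  100001001010011000→1 (1)
 13  000010010100110001→0 (1)
 14  000100101001100011→0 (0)
 15  001001010011000110→0 (1)
 16  010010100110001101→0 (0)
 17  100101001100011010→1 (1)
 18  001010011000110101→0 (1)
 19  010100110001101011→0 (1)
 20  101001100011010111→1 (1)
 21  010011000110101111→0 (0)
 22  100110001101011110→1 (1)
 23  001100011010111101→0 (1)
 24  011000110101111011→0 (1)
 25  110001101011110111→1 (1)
 26  100011010111101111→1 (0)
 27  000110101111011110→0 (0)
 28  001101011110111100→0 (1)
 29  011010111101111001→0 (1)
 30  110101111011110011→1 (0)
 31  101011110111100110→1 (0)
 32  010111101111001100→0 (0)
 33  101111011110011000→1 (0)
 34  011110111100110000→0 (1)
 35  111101111001100001→1 (0)
 36  111011110011000010→1 (0)
 37  110111100110000100→1 (1)
 38  101111001100001001→1 (1)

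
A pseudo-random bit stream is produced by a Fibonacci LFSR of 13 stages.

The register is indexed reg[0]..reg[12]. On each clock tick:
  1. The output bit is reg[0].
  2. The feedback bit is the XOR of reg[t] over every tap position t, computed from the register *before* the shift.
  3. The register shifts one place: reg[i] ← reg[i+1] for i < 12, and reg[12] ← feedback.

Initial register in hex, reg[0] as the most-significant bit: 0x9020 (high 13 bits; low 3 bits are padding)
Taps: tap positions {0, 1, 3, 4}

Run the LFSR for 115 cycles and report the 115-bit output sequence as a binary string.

tick  register→output (feedback)
  0  1001000000100→1 (0)
  1  0010000001000→0 (0)
  2  0100000010000→0 (1)
  3  1000000100001→1 (1)
  4  0000001000011→0 (0)
  5  0000010000110→0 (0)
  6  0000100001100→0 (1)
  7  0001000011001→0 (1)
  8  0010000110011→0 (0)
  9  0100001100110→0 (1)
 10  1000011001101→1 (1)
 11  0000110011011→0 (1)
 12  0001100110111→0 (0)
 13  0011001101110→0 (1)
 14  0110011011101→0 (1)
 15  1100110111011→1 (1)
 16  1001101110111→1 (1)
 17  0011011101111→0 (1)
 18  0110111011111→0 (0)
 19  1101110111110→1 (0)
 20  1011101111100→1 (1)
 21  0111011111001→0 (0)
 22  1110111110010→1 (1)
 23  1101111100101→1 (0)
 24  1011111001010→1 (1)
 25  0111110010101→0 (1)
 26  1111100101011→1 (0)
 27  1111001010110→1 (1)
 28  1110010101101→1 (0)
 29  1100101011010→1 (1)
 30  1001010110101→1 (0)
 31  0010101101010→0 (1)
 32  0101011010101→0 (0)
 33  1010110101010→1 (0)
 34  0101101010100→0 (1)
 35  1011010101001→1 (0)
 36  0110101010010→0 (0)
 37  1101010100100→1 (1)
 38  1010101001001→1 (0)
 39  0101010010010→0 (0)
 40  1010100100100→1 (0)
 41  0101001001000→0 (0)
 42  1010010010000→1 (1)
 43  0100100100001→0 (0)
 44  1001001000010→1 (0)
 45  0010010000100→0 (0)
 46  0100100001000→0 (0)
 47  1001000010000→1 (0)
 48  0010000100000→0 (0)
 49  0100001000000→0 (1)
 50  1000010000001→1 (1)
 51  0000100000011→0 (1)
 52  0001000000111→0 (1)
 53  0010000001111→0 (0)
 54  0100000011110→0 (1)
 55  1000000111101→1 (1)
 56  0000001111011→0 (0)
 57  0000011110110→0 (0)
 58  0000111101100→0 (1)
 59  0001111011001→0 (0)
 60  0011110110010→0 (0)
 61  0111101100100→0 (1)
 62  1111011001001→1 (1)
 63  1110110010011→1 (1)
 64  1101100100111→1 (0)
 65  1011001001110→1 (0)
 66  0110010011100→0 (1)
 67  1100100111001→1 (1)
 68  1001001110011→1 (0)
 69  0010011100110→0 (0)
 70  0100111001100→0 (0)
 71  1001110011000→1 (1)
 72  0011100110001→0 (0)
 73  0111001100010→0 (0)
 74  1110011000100→1 (0)
 75  1100110001000→1 (1)
 76  1001100010001→1 (1)
 77  0011000100011→0 (1)
 78  0110001000111→0 (1)
 79  1100010001111→1 (0)
 80  1000100011110→1 (0)
 81  0001000111100→0 (1)
 82  0010001111001→0 (0)
 83  0100011110010→0 (1)
 84  1000111100101→1 (0)
 85  0001111001010→0 (0)
 86  0011110010100→0 (0)
 87  0111100101000→0 (1)
 88  1111001010001→1 (1)
 89  1110010100011→1 (0)
 90  1100101000110→1 (1)
 91  1001010001101→1 (0)
 92  0010100011010→0 (1)
 93  0101000110101→0 (0)
 94  1010001101010→1 (1)
 95  0100011010101→0 (1)
 96  1000110101011→1 (0)
 97  0001101010110→0 (0)
 98  0011010101100→0 (1)
 99  0110101011001→0 (0)
100  1101010110010→1 (1)
101  1010101100101→1 (0)
102  0101011001010→0 (0)
103  1010110010100→1 (0)
104  0101100101000→0 (1)
105  1011001010001→1 (0)
106  0110010100010→0 (1)
107  1100101000101→1 (1)
108  1001010001011→1 (0)
109  0010100010110→0 (1)
110  0101000101101→0 (0)
111  1010001011010→1 (1)
112  0100010110101→0 (1)
113  1000101101011→1 (0)
114  0001011010110→0 (1)

1001000000100001100110111011111001010110101010010010000100000011110110010011100110001000111100101000110101011001010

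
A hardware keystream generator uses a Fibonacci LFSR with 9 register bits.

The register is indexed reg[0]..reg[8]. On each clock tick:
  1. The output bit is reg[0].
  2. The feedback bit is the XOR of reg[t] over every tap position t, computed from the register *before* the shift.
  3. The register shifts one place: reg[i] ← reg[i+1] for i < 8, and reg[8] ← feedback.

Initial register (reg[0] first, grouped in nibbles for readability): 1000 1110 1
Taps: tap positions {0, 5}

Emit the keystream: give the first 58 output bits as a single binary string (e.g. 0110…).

1000111010101101100011100010010101000110110011111001111000

tick  register→output (feedback)
  0  100011101→1 (0)
  1  000111010→0 (1)
  2  001110101→0 (0)
  3  011101010→0 (1)
  4  111010101→1 (1)
  5  110101011→1 (0)
  6  101010110→1 (1)
  7  010101101→0 (1)
  8  101011011→1 (0)
  9  010110110→0 (0)
 10  101101100→1 (0)
 11  011011000→0 (1)
 12  110110001→1 (1)
 13  101100011→1 (1)
 14  011000111→0 (0)
 15  110001110→1 (0)
 16  100011100→1 (0)
 17  000111000→0 (1)
 18  001110001→0 (0)
 19  011100010→0 (0)
 20  111000100→1 (1)
 21  110001001→1 (0)
 22  100010010→1 (1)
 23  000100101→0 (0)
 24  001001010→0 (1)
 25  010010101→0 (0)
 26  100101010→1 (0)
 27  001010100→0 (0)
 28  010101000→0 (1)
 29  101010001→1 (1)
 30  010100011→0 (0)
 31  101000110→1 (1)
 32  010001101→0 (1)
 33  100011011→1 (0)
 34  000110110→0 (0)
 35  001101100→0 (1)
 36  011011001→0 (1)
 37  110110011→1 (1)
 38  101100111→1 (1)
 39  011001111→0 (1)
 40  110011111→1 (0)
 41  100111110→1 (0)
 42  001111100→0 (1)
 43  011111001→0 (1)
 44  111110011→1 (1)
 45  111100111→1 (1)
 46  111001111→1 (0)
 47  110011110→1 (0)
 48  100111100→1 (0)
 49  001111000→0 (1)
 50  011110001→0 (0)
 51  111100010→1 (1)
 52  111000101→1 (1)
 53  110001011→1 (0)
 54  100010110→1 (1)
 55  000101101→0 (1)
 56  001011011→0 (1)
 57  010110111→0 (0)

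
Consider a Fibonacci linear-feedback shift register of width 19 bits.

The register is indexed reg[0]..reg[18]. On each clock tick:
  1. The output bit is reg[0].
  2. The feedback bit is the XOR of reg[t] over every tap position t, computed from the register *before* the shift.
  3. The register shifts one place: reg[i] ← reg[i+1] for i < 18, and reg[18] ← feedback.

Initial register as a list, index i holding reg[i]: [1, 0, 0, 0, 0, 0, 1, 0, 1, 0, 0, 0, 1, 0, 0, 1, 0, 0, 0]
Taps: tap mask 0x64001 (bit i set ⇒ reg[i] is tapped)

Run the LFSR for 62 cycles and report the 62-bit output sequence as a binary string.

10000010100010010001011001011001001110011011001110010100110000

tick  register→output (feedback)
  0  1000001010001001000→1 (1)
  1  0000010100010010001→0 (0)
  2  0000101000100100010→0 (1)
  3  0001010001001000101→0 (1)
  4  0010100010010001011→0 (0)
  5  0101000100100010110→0 (0)
  6  1010001001000101100→1 (1)
  7  0100010010001011001→0 (0)
  8  1000100100010110010→1 (1)
  9  0001001000101100101→0 (1)
 10  0010010001011001011→0 (0)
 11  0100100010110010110→0 (0)
 12  1001000101100101100→1 (1)
 13  0010001011001011001→0 (0)
 14  0100010110010110010→0 (0)
 15  1000101100101100100→1 (1)
 16  0001011001011001001→0 (1)
 17  0010110010110010011→0 (1)
 18  0101100101100100111→0 (0)
 19  1011001011001001110→1 (0)
 20  0110010110010011100→0 (1)
 21  1100101100100111001→1 (1)
 22  1001011001001110011→1 (0)
 23  0010110010011100110→0 (1)
 24  0101100100111001101→0 (1)
 25  1011001001110011011→1 (0)
 26  0110010011100110110→0 (0)
 27  1100100111001101100→1 (1)
 28  1001001110011011001→1 (1)
 29  0010011100110110011→0 (1)
 30  0100111001101100111→0 (0)
 31  1001110011011001110→1 (0)
 32  0011100110110011100→0 (1)
 33  0111001101100111001→0 (0)
 34  1110011011001110010→1 (1)
 35  1100110110011100101→1 (0)
 36  1001101100111001010→1 (0)
 37  0011011001110010100→0 (1)
 38  0110110011100101001→0 (1)
 39  1101100111001010011→1 (0)
 40  1011001110010100110→1 (0)
 41  0110011100101001100→0 (0)
 42  1100111001010011000→1 (0)
 43  1001110010100110000→1 (0)
 44  0011100101001100000→0 (0)
 45  0111001010011000000→0 (0)
 46  1110010100110000000→1 (1)
 47  1100101001100000001→1 (0)
 48  1001010011000000010→1 (0)
 49  0010100110000000100→0 (0)
 50  0101001100000001000→0 (0)
 51  1010011000000010000→1 (0)
 52  0100110000000100000→0 (0)
 53  1001100000001000000→1 (1)
 54  0011000000010000001→0 (1)
 55  0110000000100000011→0 (0)
 56  1100000001000000110→1 (0)
 57  1000000010000001100→1 (1)
 58  0000000100000011001→0 (0)
 59  0000001000000110010→0 (0)
 60  0000010000001100100→0 (0)
 61  0000100000011001000→0 (0)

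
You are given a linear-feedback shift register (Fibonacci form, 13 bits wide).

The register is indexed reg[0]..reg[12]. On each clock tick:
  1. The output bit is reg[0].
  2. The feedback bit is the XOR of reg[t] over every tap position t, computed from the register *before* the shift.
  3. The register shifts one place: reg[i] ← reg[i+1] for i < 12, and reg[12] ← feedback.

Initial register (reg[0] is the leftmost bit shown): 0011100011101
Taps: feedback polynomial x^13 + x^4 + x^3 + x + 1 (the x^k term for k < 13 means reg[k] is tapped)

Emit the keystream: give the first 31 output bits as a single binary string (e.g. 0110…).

0011100011101000000001111100001

k : reg_k → out_k, fb_k
0: 0011100011101 → 0, fb=0
1: 0111000111010 → 0, fb=0
2: 1110001110100 → 1, fb=0
3: 1100011101000 → 1, fb=0
4: 1000111010000 → 1, fb=0
5: 0001110100000 → 0, fb=0
6: 0011101000000 → 0, fb=0
7: 0111010000000 → 0, fb=0
8: 1110100000000 → 1, fb=1
9: 1101000000001 → 1, fb=1
10: 1010000000011 → 1, fb=1
11: 0100000000111 → 0, fb=1
12: 1000000001111 → 1, fb=1
13: 0000000011111 → 0, fb=0
14: 0000000111110 → 0, fb=0
15: 0000001111100 → 0, fb=0
16: 0000011111000 → 0, fb=0
17: 0000111110000 → 0, fb=1
18: 0001111100001 → 0, fb=0
19: 0011111000010 → 0, fb=0
20: 0111110000100 → 0, fb=1
21: 1111100001001 → 1, fb=0
22: 1111000010010 → 1, fb=1
23: 1110000100101 → 1, fb=0
24: 1100001001010 → 1, fb=0
25: 1000010010100 → 1, fb=1
26: 0000100101001 → 0, fb=1
27: 0001001010011 → 0, fb=1
28: 0010010100111 → 0, fb=0
29: 0100101001110 → 0, fb=0
30: 1001010011100 → 1, fb=0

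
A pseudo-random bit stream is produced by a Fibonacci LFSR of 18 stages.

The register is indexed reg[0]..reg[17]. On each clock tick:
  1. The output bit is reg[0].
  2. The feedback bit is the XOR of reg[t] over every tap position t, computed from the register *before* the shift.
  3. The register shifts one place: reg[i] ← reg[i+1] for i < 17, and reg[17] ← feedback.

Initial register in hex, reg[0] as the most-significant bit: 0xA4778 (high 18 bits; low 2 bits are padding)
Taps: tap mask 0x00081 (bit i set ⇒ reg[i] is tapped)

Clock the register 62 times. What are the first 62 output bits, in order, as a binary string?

tick  register→output (feedback)
  0  101001000111011110→1 (1)
  1  010010001110111101→0 (0)
  2  100100011101111010→1 (0)
  3  001000111011110100→0 (1)
  4  010001110111101001→0 (1)
  5  100011101111010011→1 (1)
  6  000111011110100111→0 (1)
  7  001110111101001111→0 (1)
  8  011101111010011111→0 (1)
  9  111011110100111111→1 (0)
 10  110111101001111110→1 (1)
 11  101111010011111101→1 (0)
 12  011110100111111010→0 (0)
 13  111101001111110100→1 (1)
 14  111010011111101001→1 (0)
 15  110100111111010010→1 (0)
 16  101001111110100100→1 (0)
 17  010011111101001000→0 (1)
 18  100111111010010001→1 (0)
 19  001111110100100010→0 (1)
 20  011111101001000101→0 (0)
 21  111111010010001010→1 (0)
 22  111110100100010100→1 (1)
 23  111101001000101001→1 (1)
 24  111010010001010011→1 (0)
 25  110100100010100110→1 (1)
 26  101001000101001101→1 (1)
 27  010010001010011011→0 (0)
 28  100100010100110110→1 (0)
 29  001000101001101100→0 (0)
 30  010001010011011000→0 (1)
 31  100010100110110001→1 (1)
 32  000101001101100011→0 (0)
 33  001010011011000110→0 (1)
 34  010100110110001101→0 (1)
 35  101001101100011011→1 (1)
 36  010011011000110111→0 (1)
 37  100110110001101111→1 (0)
 38  001101100011011110→0 (0)
 39  011011000110111100→0 (0)
 40  110110001101111000→1 (1)
 41  101100011011110001→1 (0)
 42  011000110111100010→0 (1)
 43  110001101111000101→1 (1)
 44  100011011110001011→1 (0)
 45  000110111100010110→0 (1)
 46  001101111000101101→0 (1)
 47  011011110001011011→0 (1)
 48  110111100010110111→1 (1)
 49  101111000101101111→1 (1)
 50  011110001011011111→0 (0)
 51  111100010110111110→1 (0)
 52  111000101101111100→1 (1)
 53  110001011011111001→1 (0)
 54  100010110111110010→1 (0)
 55  000101101111100100→0 (0)
 56  001011011111001000→0 (1)
 57  010110111110010001→0 (1)
 58  101101111100100011→1 (0)
 59  011011111001000110→0 (1)
 60  110111110010001101→1 (0)
 61  101111100100011010→1 (1)

10100100011101111010011111101001000101001101100011011110001011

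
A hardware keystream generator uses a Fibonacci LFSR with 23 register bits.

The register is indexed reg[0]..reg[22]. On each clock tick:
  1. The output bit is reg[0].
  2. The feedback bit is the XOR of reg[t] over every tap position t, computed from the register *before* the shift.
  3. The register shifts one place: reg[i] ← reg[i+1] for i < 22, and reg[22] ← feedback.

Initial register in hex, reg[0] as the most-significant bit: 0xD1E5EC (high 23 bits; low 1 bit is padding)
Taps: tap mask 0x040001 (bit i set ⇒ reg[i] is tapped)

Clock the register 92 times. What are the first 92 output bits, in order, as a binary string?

11010001111001011110110011000101111001001111111001111000000010011011000101111011110011010000

tick  register→output (feedback)
  0  11010001111001011110110→1 (0)
  1  10100011110010111101100→1 (1)
  2  01000111100101111011001→0 (1)
  3  10001111001011110110011→1 (0)
  4  00011110010111101100110→0 (0)
  5  00111100101111011001100→0 (0)
  6  01111001011110110011000→0 (1)
  7  11110010111101100110001→1 (0)
  8  11100101111011001100010→1 (1)
  9  11001011110110011000101→1 (1)
 10  10010111101100110001011→1 (1)
 11  00101111011001100010111→0 (1)
 12  01011110110011000101111→0 (0)
 13  10111101100110001011110→1 (0)
 14  01111011001100010111100→0 (1)
 15  11110110011000101111001→1 (0)
 16  11101100110001011110010→1 (0)
 17  11011001100010111100100→1 (1)
 18  10110011000101111001001→1 (1)
 19  01100110001011110010011→0 (1)
 20  11001100010111100100111→1 (1)
 21  10011000101111001001111→1 (1)
 22  00110001011110010011111→0 (1)
 23  01100010111100100111111→0 (1)
 24  11000101111001001111111→1 (0)
 25  10001011110010011111110→1 (0)
 26  00010111100100111111100→0 (1)
 27  00101111001001111111001→0 (1)
 28  01011110010011111110011→0 (1)
 29  10111100100111111100111→1 (1)
 30  01111001001111111001111→0 (0)
 31  11110010011111110011110→1 (0)
 32  11100100111111100111100→1 (0)
 33  11001001111111001111000→1 (0)
 34  10010011111110011110000→1 (0)
 35  00100111111100111100000→0 (0)
 36  01001111111001111000000→0 (0)
 37  10011111110011110000000→1 (1)
 38  00111111100111100000001→0 (0)
 39  01111111001111000000010→0 (0)
 40  11111110011110000000100→1 (1)
 41  11111100111100000001001→1 (1)
 42  11111001111000000010011→1 (0)
 43  11110011110000000100110→1 (1)
 44  11100111100000001001101→1 (1)
 45  11001111000000010011011→1 (0)
 46  10011110000000100110110→1 (0)
 47  00111100000001001101100→0 (0)
 48  01111000000010011011000→0 (1)
 49  11110000000100110110001→1 (0)
 50  11100000001001101100010→1 (1)
 51  11000000010011011000101→1 (1)
 52  10000000100110110001011→1 (1)
 53  00000001001101100010111→0 (1)
 54  00000010011011000101111→0 (0)
 55  00000100110110001011110→0 (1)
 56  00001001101100010111101→0 (1)
 57  00010011011000101111011→0 (1)
 58  00100110110001011110111→0 (1)
 59  01001101100010111101111→0 (0)
 60  10011011000101111011110→1 (0)
 61  00110110001011110111100→0 (1)
 62  01101100010111101111001→0 (1)
 63  11011000101111011110011→1 (0)
 64  10110001011110111100110→1 (1)
 65  01100010111101111001101→0 (0)
 66  11000101111011110011010→1 (0)
 67  10001011110111100110100→1 (0)
 68  00010111101111001101000→0 (0)
 69  00101111011110011010000→0 (1)
 70  01011110111100110100001→0 (0)
 71  10111101111001101000010→1 (1)
 72  01111011110011010000101→0 (0)
 73  11110111100110100001010→1 (1)
 74  11101111001101000010101→1 (0)
 75  11011110011010000101010→1 (1)
 76  10111100110100001010101→1 (0)
 77  01111001101000010101010→0 (0)
 78  11110011010000101010100→1 (0)
 79  11100110100001010101000→1 (1)
 80  11001101000010101010001→1 (0)
 81  10011010000101010100010→1 (1)
 82  00110100001010101000101→0 (0)
 83  01101000010101010001010→0 (0)
 84  11010000101010100010100→1 (0)
 85  10100001010101000101000→1 (1)
 86  01000010101010001010001→0 (1)
 87  10000101010100010100011→1 (1)
 88  00001010101000101000111→0 (0)
 89  00010101010001010001110→0 (0)
 90  00101010100010100011100→0 (1)
 91  01010101000101000111001→0 (1)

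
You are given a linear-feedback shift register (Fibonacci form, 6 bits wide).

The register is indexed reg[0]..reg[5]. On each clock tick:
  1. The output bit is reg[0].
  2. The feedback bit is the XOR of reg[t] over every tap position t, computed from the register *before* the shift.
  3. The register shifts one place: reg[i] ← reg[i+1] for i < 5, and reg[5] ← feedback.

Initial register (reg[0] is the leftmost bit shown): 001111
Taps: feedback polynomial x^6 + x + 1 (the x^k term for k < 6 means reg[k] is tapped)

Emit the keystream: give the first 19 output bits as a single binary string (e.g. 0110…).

0011110100011100100

k : reg_k → out_k, fb_k
0: 001111 → 0, fb=0
1: 011110 → 0, fb=1
2: 111101 → 1, fb=0
3: 111010 → 1, fb=0
4: 110100 → 1, fb=0
5: 101000 → 1, fb=1
6: 010001 → 0, fb=1
7: 100011 → 1, fb=1
8: 000111 → 0, fb=0
9: 001110 → 0, fb=0
10: 011100 → 0, fb=1
11: 111001 → 1, fb=0
12: 110010 → 1, fb=0
13: 100100 → 1, fb=1
14: 001001 → 0, fb=0
15: 010010 → 0, fb=1
16: 100101 → 1, fb=1
17: 001011 → 0, fb=0
18: 010110 → 0, fb=1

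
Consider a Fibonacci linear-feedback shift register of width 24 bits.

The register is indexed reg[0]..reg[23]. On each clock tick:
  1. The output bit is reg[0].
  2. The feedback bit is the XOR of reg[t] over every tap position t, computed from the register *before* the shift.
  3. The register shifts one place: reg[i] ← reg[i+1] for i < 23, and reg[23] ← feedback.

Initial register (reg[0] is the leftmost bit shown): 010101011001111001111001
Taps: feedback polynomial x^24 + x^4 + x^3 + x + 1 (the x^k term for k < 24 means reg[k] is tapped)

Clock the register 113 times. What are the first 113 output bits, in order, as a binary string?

tick  register→output (feedback)
  0  010101011001111001111001→0 (0)
  1  101010110011110011110010→1 (0)
  2  010101100111100111100100→0 (0)
  3  101011001111001111001000→1 (0)
  4  010110011110011110010000→0 (1)
  5  101100111100111100100001→1 (0)
  6  011001111001111001000010→0 (1)
  7  110011110011110010000101→1 (1)
  8  100111100111100100001011→1 (1)
  9  001111001111001000010111→0 (0)
 10  011110011110010000101110→0 (1)
 11  111100111100100001011101→1 (1)
 12  111001111001000010111011→1 (0)
 13  110011110010000101110110→1 (1)
 14  100111100100001011101101→1 (1)
 15  001111001000010111011011→0 (0)
 16  011110010000101110110110→0 (1)
 17  111100100001011101101101→1 (1)
 18  111001000010111011011011→1 (0)
 19  110010000101110110110110→1 (1)
 20  100100001011101101101101→1 (0)
 21  001000010111011011011010→0 (0)
 22  010000101110110110110100→0 (1)
 23  100001011101101101101001→1 (1)
 24  000010111011011011010011→0 (1)
 25  000101110110110110100111→0 (1)
 26  001011101101101101001111→0 (1)
 27  010111011011011010011111→0 (1)
 28  101110110110110100111111→1 (1)
 29  011101101101101001111111→0 (0)
 30  111011011011010011111110→1 (1)
 31  110110110110100111111101→1 (0)
 32  101101101101001111111010→1 (0)
 33  011011011010011111110100→0 (0)
 34  110110110100111111101000→1 (0)
 35  101101101001111111010000→1 (0)
 36  011011010011111110100000→0 (0)
 37  110110100111111101000000→1 (0)
 38  101101001111111010000000→1 (0)
 39  011010011111110100000000→0 (0)
 40  110100111111101000000000→1 (1)
 41  101001111111010000000001→1 (1)
 42  010011111110100000000011→0 (0)
 43  100111111101000000000110→1 (1)
 44  001111111010000000001101→0 (0)
 45  011111110100000000011010→0 (1)
 46  111111101000000000110101→1 (0)
 47  111111010000000001101010→1 (0)
 48  111110100000000011010100→1 (0)
 49  111101000000000110101000→1 (1)
 50  111010000000001101010001→1 (1)
 51  110100000000011010100011→1 (1)
 52  101000000000110101000111→1 (1)
 53  010000000001101010001111→0 (1)
 54  100000000011010100011111→1 (1)
 55  000000000110101000111111→0 (0)
 56  000000001101010001111110→0 (0)
 57  000000011010100011111100→0 (0)
 58  000000110101000111111000→0 (0)
 59  000001101010001111110000→0 (0)
 60  000011010100011111100000→0 (1)
 61  000110101000111111000001→0 (0)
 62  001101010001111110000010→0 (1)
 63  011010100011111100000101→0 (0)
 64  110101000111111000001010→1 (1)
 65  101010001111110000010101→1 (0)
 66  010100011111100000101010→0 (0)
 67  101000111111000001010100→1 (1)
 68  010001111110000010101001→0 (1)
 69  100011111100000101010011→1 (0)
 70  000111111000001010100110→0 (0)
 71  001111110000010101001100→0 (0)
 72  011111100000101010011000→0 (1)
 73  111111000001010100110001→1 (0)
 74  111110000010101001100010→1 (0)
 75  111100000101010011000100→1 (1)
 76  111000001010100110001001→1 (0)
 77  110000010101001100010010→1 (0)
 78  100000101010011000100100→1 (1)
 79  000001010100110001001001→0 (0)
 80  000010101001100010010010→0 (1)
 81  000101010011000100100101→0 (1)
 82  001010100110001001001011→0 (1)
 83  010101001100010010010111→0 (0)
 84  101010011000100100101110→1 (0)
 85  010100110001001001011100→0 (0)
 86  101001100010010010111000→1 (1)
 87  010011000100100101110001→0 (0)
 88  100110001001001011100010→1 (1)
 89  001100010010010111000101→0 (1)
 90  011000100100101110001011→0 (1)
 91  110001001001011100010111→1 (0)
 92  100010010010111000101110→1 (0)
 93  000100100101110001011100→0 (1)
 94  001001001011100010111001→0 (0)
 95  010010010111000101110010→0 (0)
 96  100100101110001011100100→1 (0)
 97  001001011100010111001000→0 (0)
 98  010010111000101110010000→0 (0)
 99  100101110001011100100000→1 (0)
100  001011100010111001000000→0 (1)
101  010111000101110010000001→0 (1)
102  101110001011100100000011→1 (1)
103  011100010111001000000111→0 (0)
104  111000101110010000001110→1 (0)
105  110001011100100000011100→1 (0)
106  100010111001000000111000→1 (0)
107  000101110010000001110000→0 (1)
108  001011100100000011100001→0 (1)
109  010111001000000111000011→0 (1)
110  101110010000001110000111→1 (1)
111  011100100000011100001111→0 (0)
112  111001000000111000011110→1 (0)

01010101100111100111100100001011101101101101001111111010000000001101010001111110000010101001100010010010111000101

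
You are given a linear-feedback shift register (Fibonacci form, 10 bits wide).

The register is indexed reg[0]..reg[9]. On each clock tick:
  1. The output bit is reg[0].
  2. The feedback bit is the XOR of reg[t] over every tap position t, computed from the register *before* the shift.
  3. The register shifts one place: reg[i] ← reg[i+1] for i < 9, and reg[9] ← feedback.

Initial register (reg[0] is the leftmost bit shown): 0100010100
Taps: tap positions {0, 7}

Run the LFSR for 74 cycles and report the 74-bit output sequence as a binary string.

01000101001101111011101010111001100111011101110011101010011101000001111011

k : reg_k → out_k, fb_k
0: 0100010100 → 0, fb=1
1: 1000101001 → 1, fb=1
2: 0001010011 → 0, fb=0
3: 0010100110 → 0, fb=1
4: 0101001101 → 0, fb=1
5: 1010011011 → 1, fb=1
6: 0100110111 → 0, fb=1
7: 1001101111 → 1, fb=0
8: 0011011110 → 0, fb=1
9: 0110111101 → 0, fb=1
10: 1101111011 → 1, fb=1
11: 1011110111 → 1, fb=0
12: 0111101110 → 0, fb=1
13: 1111011101 → 1, fb=0
14: 1110111010 → 1, fb=1
15: 1101110101 → 1, fb=0
16: 1011101010 → 1, fb=1
17: 0111010101 → 0, fb=1
18: 1110101011 → 1, fb=1
19: 1101010111 → 1, fb=0
20: 1010101110 → 1, fb=0
21: 0101011100 → 0, fb=1
22: 1010111001 → 1, fb=1
23: 0101110011 → 0, fb=0
24: 1011100110 → 1, fb=0
25: 0111001100 → 0, fb=1
26: 1110011001 → 1, fb=1
27: 1100110011 → 1, fb=1
28: 1001100111 → 1, fb=0
29: 0011001110 → 0, fb=1
30: 0110011101 → 0, fb=1
31: 1100111011 → 1, fb=1
32: 1001110111 → 1, fb=0
33: 0011101110 → 0, fb=1
34: 0111011101 → 0, fb=1
35: 1110111011 → 1, fb=1
36: 1101110111 → 1, fb=0
37: 1011101110 → 1, fb=0
38: 0111011100 → 0, fb=1
39: 1110111001 → 1, fb=1
40: 1101110011 → 1, fb=1
41: 1011100111 → 1, fb=0
42: 0111001110 → 0, fb=1
43: 1110011101 → 1, fb=0
44: 1100111010 → 1, fb=1
45: 1001110101 → 1, fb=0
46: 0011101010 → 0, fb=0
47: 0111010100 → 0, fb=1
48: 1110101001 → 1, fb=1
49: 1101010011 → 1, fb=1
50: 1010100111 → 1, fb=0
51: 0101001110 → 0, fb=1
52: 1010011101 → 1, fb=0
53: 0100111010 → 0, fb=0
54: 1001110100 → 1, fb=0
55: 0011101000 → 0, fb=0
56: 0111010000 → 0, fb=0
57: 1110100000 → 1, fb=1
58: 1101000001 → 1, fb=1
59: 1010000011 → 1, fb=1
60: 0100000111 → 0, fb=1
61: 1000001111 → 1, fb=0
62: 0000011110 → 0, fb=1
63: 0000111101 → 0, fb=1
64: 0001111011 → 0, fb=0
65: 0011110110 → 0, fb=1
66: 0111101101 → 0, fb=1
67: 1111011011 → 1, fb=1
68: 1110110111 → 1, fb=0
69: 1101101110 → 1, fb=0
70: 1011011100 → 1, fb=0
71: 0110111000 → 0, fb=0
72: 1101110000 → 1, fb=1
73: 1011100001 → 1, fb=1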